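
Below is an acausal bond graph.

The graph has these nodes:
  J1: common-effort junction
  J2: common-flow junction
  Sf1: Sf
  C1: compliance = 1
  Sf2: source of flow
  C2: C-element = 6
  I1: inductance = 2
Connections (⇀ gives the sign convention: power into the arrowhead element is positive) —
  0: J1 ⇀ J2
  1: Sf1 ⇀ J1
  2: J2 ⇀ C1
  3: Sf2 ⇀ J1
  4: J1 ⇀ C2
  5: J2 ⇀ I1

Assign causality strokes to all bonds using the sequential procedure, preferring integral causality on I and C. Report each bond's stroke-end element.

bond 1 →Sf1  (Sf1 fixes flow; stroke at Sf1)
bond 3 →Sf2  (source Sf2 imposes f)
bond 2 →J2  (prefer integral on C1)
bond 4 →J1  (C2: C, integral causality)
bond 0 →J2  (0-jn J1 has e-setter on 4)
bond 5 →I1  (only one flow-in slot at J2)

β0 →J2
β1 →Sf1
β2 →J2
β3 →Sf2
β4 →J1
β5 →I1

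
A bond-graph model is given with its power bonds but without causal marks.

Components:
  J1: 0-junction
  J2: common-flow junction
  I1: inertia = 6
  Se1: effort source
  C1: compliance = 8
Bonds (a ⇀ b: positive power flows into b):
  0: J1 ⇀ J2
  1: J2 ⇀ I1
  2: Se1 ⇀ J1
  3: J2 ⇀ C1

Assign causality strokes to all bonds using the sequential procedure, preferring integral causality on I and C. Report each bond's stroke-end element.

b2 stroke→J1  (Se1 fixes effort; stroke away)
b0 stroke→J2  (J1 effort already set via bond 2)
b1 stroke→I1  (I1 outputs flow p/I1)
b3 stroke→J2  (J2 flow already set via bond 1)

#0 →J2
#1 →I1
#2 →J1
#3 →J2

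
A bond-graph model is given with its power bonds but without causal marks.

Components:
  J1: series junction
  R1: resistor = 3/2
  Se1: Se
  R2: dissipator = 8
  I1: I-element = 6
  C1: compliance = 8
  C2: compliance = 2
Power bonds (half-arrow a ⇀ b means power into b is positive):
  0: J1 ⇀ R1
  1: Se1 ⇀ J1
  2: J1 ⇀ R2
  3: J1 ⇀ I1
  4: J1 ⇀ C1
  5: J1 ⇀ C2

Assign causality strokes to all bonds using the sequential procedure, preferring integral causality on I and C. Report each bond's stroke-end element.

b0 →J1
b1 →J1
b2 →J1
b3 →I1
b4 →J1
b5 →J1

#1 →J1  (Se1: effort source, stroke at far end)
#3 →I1  (I1 outputs flow p/I1)
#0 →J1  (common-f at J1 fixed by 3)
#2 →J1  (J1: bond 3 brought flow, rest push out)
#4 →J1  (J1: bond 3 brought flow, rest push out)
#5 →J1  (common-f at J1 fixed by 3)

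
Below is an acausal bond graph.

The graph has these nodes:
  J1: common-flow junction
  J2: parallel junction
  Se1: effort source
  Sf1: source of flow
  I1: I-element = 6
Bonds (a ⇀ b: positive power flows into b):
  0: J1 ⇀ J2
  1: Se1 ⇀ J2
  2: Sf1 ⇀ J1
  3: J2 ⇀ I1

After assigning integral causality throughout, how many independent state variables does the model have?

#1 stroke at J2  (source Se1 imposes e)
#2 stroke at Sf1  (Sf1 fixes flow; stroke at Sf1)
#0 stroke at J1  (J1: bond 2 brought flow, rest push out)
#3 stroke at I1  (common-e at J2 fixed by 1)

1  (I1 all integral)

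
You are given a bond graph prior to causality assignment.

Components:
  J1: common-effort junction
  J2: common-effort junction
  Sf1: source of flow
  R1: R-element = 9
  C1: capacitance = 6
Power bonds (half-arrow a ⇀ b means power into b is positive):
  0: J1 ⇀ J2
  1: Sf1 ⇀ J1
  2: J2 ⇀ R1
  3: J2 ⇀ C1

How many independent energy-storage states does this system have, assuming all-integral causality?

b1 |Sf1  (Sf1 fixes flow; stroke at Sf1)
b0 |J1  (J1 needs exactly one e-in)
b3 |J2  (prefer integral on C1)
b2 |R1  (J2 effort already set via bond 3)

1  (C1 all integral)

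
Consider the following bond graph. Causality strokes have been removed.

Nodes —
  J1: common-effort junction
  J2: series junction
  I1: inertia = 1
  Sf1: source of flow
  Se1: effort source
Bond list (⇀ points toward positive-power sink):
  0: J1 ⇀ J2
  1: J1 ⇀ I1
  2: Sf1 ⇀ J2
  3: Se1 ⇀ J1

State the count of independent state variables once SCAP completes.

β2 →Sf1  (source Sf1 imposes f)
β3 →J1  (Se1 fixes effort; stroke away)
β0 →J2  (0-jn J1 has e-setter on 3)
β1 →I1  (common-e at J1 fixed by 3)

1  (I1 all integral)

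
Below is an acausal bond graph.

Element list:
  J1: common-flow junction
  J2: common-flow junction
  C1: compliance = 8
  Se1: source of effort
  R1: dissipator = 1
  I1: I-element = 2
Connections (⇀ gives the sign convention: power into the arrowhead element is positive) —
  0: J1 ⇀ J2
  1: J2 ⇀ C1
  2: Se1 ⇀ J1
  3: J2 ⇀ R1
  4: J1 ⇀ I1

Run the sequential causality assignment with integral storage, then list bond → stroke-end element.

β0 →J1
β1 →J2
β2 →J1
β3 →J2
β4 →I1

#2 stroke at J1  (source Se1 imposes e)
#1 stroke at J2  (C1 integral (e out))
#4 stroke at I1  (I1: I, integral causality)
#0 stroke at J1  (common-f at J1 fixed by 4)
#3 stroke at J2  (1-jn J2 has f-setter on 0)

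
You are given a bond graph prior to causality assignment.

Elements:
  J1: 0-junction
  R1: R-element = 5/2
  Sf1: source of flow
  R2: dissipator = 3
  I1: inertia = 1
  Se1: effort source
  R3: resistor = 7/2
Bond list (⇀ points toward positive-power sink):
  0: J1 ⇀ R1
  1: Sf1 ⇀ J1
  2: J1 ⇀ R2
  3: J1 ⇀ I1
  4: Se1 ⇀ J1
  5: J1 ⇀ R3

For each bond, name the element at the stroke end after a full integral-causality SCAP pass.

β0 stroke→R1
β1 stroke→Sf1
β2 stroke→R2
β3 stroke→I1
β4 stroke→J1
β5 stroke→R3

#1 stroke at Sf1  (Sf1: flow source, stroke at near end)
#4 stroke at J1  (Se1: effort source, stroke at far end)
#0 stroke at R1  (J1: bond 4 brought effort, rest push out)
#2 stroke at R2  (0-jn J1 has e-setter on 4)
#3 stroke at I1  (0-jn J1 has e-setter on 4)
#5 stroke at R3  (J1: bond 4 brought effort, rest push out)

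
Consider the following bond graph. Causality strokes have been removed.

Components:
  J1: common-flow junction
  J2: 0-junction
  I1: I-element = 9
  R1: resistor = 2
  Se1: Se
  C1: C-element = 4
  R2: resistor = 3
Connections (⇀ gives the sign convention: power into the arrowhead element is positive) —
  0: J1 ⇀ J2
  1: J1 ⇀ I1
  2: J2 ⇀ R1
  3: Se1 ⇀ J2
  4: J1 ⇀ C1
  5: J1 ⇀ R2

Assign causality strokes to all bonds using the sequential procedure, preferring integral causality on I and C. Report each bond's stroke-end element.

b0 stroke→J1
b1 stroke→I1
b2 stroke→R1
b3 stroke→J2
b4 stroke→J1
b5 stroke→J1

#3 stroke→J2  (source Se1 imposes e)
#0 stroke→J1  (common-e at J2 fixed by 3)
#2 stroke→R1  (J2: bond 3 brought effort, rest push out)
#1 stroke→I1  (I1 outputs flow p/I1)
#4 stroke→J1  (common-f at J1 fixed by 1)
#5 stroke→J1  (common-f at J1 fixed by 1)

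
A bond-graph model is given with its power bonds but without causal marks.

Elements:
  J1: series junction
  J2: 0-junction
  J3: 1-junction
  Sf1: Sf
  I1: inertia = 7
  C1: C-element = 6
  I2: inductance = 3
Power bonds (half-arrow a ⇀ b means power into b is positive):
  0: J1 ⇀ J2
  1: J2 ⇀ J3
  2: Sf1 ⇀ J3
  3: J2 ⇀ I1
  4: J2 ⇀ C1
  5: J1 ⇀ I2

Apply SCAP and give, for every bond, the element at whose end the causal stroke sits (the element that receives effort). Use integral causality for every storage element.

b2 →Sf1  (Sf1 (Sf) sets flow on bond)
b1 →J3  (J3: bond 2 brought flow, rest push out)
b3 →I1  (I1 integral (f out))
b4 →J2  (C1 integral (e out))
b0 →J1  (J2: bond 4 brought effort, rest push out)
b5 →I2  (J1: last free bond brings flow in)

bond 0 stroke at J1
bond 1 stroke at J3
bond 2 stroke at Sf1
bond 3 stroke at I1
bond 4 stroke at J2
bond 5 stroke at I2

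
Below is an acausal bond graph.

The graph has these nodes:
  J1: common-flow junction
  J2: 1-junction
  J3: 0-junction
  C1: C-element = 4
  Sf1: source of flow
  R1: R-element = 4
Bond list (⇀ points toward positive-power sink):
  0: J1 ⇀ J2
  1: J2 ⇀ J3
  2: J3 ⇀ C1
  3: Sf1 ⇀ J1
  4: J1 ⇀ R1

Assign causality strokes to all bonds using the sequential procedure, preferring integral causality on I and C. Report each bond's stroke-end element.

#0 |J1
#1 |J2
#2 |J3
#3 |Sf1
#4 |J1

b3 stroke at Sf1  (Sf1: flow source, stroke at near end)
b0 stroke at J1  (common-f at J1 fixed by 3)
b4 stroke at J1  (J1 flow already set via bond 3)
b1 stroke at J2  (J2: bond 0 brought flow, rest push out)
b2 stroke at J3  (only one effort-in slot at J3)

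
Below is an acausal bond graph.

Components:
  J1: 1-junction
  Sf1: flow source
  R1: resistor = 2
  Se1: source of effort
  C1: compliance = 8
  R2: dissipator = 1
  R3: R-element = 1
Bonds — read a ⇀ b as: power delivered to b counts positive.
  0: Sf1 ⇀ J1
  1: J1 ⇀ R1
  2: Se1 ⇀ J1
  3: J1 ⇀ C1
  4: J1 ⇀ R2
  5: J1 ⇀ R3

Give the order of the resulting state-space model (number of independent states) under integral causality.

1  (C1 all integral)

b0 stroke at Sf1  (Sf1 fixes flow; stroke at Sf1)
b2 stroke at J1  (Se1: effort source, stroke at far end)
b1 stroke at J1  (1-jn J1 has f-setter on 0)
b3 stroke at J1  (J1 flow already set via bond 0)
b4 stroke at J1  (J1 flow already set via bond 0)
b5 stroke at J1  (common-f at J1 fixed by 0)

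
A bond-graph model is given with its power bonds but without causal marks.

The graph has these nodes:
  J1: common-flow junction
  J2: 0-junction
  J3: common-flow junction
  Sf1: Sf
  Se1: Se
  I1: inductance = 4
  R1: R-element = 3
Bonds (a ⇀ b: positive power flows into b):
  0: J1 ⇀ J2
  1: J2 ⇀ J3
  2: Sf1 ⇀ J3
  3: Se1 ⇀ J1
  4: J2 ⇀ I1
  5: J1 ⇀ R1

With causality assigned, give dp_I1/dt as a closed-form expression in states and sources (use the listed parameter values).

bond 2 stroke at Sf1  (source Sf1 imposes f)
bond 3 stroke at J1  (source Se1 imposes e)
bond 1 stroke at J3  (common-f at J3 fixed by 2)
bond 4 stroke at I1  (I1 integral (f out))
bond 0 stroke at J2  (J2: last free bond brings effort in)
bond 5 stroke at J1  (common-f at J1 fixed by 0)

dp_I1/dt = E_Se1 - 3*F_Sf1 - 3*p_I1/4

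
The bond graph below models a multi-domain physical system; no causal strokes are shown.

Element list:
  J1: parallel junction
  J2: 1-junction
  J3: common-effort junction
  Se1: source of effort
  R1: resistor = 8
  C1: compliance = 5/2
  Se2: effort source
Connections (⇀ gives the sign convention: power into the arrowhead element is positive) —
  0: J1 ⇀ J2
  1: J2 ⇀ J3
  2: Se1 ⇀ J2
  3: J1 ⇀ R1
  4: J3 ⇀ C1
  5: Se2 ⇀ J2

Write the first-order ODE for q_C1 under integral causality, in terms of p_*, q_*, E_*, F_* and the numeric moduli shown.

dq_C1/dt = E_Se1/8 + E_Se2/8 - q_C1/20

#2 stroke at J2  (source Se1 imposes e)
#5 stroke at J2  (source Se2 imposes e)
#4 stroke at J3  (C1 integral (e out))
#1 stroke at J2  (J3: bond 4 brought effort, rest push out)
#0 stroke at J1  (J2: last free bond brings flow in)
#3 stroke at R1  (common-e at J1 fixed by 0)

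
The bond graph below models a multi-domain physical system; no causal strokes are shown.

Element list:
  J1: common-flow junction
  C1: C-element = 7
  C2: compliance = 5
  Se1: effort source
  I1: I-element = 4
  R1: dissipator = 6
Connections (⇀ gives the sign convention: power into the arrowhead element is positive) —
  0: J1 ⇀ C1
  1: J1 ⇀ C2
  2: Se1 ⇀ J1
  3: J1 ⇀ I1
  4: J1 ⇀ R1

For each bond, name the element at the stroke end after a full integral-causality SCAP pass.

#0 stroke→J1
#1 stroke→J1
#2 stroke→J1
#3 stroke→I1
#4 stroke→J1

β2 |J1  (Se1 (Se) sets effort on bond)
β0 |J1  (prefer integral on C1)
β1 |J1  (C2: C, integral causality)
β3 |I1  (I1: I, integral causality)
β4 |J1  (common-f at J1 fixed by 3)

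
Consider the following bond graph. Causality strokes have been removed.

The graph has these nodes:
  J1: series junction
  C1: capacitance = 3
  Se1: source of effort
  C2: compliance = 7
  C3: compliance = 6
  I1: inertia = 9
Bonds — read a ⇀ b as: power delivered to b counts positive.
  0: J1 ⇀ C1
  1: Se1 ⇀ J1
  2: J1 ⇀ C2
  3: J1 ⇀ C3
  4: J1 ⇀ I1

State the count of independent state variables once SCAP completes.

b1 stroke→J1  (Se1 fixes effort; stroke away)
b0 stroke→J1  (C1 outputs effort q/C1)
b2 stroke→J1  (C2: C, integral causality)
b3 stroke→J1  (C3 outputs effort q/C3)
b4 stroke→I1  (J1: last free bond brings flow in)

4  (C1, C2, C3, I1 all integral)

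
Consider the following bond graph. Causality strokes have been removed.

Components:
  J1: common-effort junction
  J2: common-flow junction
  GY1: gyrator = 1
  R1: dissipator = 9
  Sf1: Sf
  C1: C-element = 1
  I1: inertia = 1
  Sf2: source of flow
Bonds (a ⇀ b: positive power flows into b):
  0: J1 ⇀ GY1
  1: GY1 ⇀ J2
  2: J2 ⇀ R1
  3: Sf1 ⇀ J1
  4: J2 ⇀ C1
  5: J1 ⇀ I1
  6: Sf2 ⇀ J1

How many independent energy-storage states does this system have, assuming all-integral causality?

#3 stroke at Sf1  (source Sf1 imposes f)
#6 stroke at Sf2  (Sf2 (Sf) sets flow on bond)
#4 stroke at J2  (C1 integral (e out))
#5 stroke at I1  (I1 outputs flow p/I1)
#0 stroke at J1  (closing 0-jn rule on J1)
#1 stroke at J2  (GY1 both-in/both-out from 0)
#2 stroke at R1  (J2: last free bond brings flow in)

2  (C1, I1 all integral)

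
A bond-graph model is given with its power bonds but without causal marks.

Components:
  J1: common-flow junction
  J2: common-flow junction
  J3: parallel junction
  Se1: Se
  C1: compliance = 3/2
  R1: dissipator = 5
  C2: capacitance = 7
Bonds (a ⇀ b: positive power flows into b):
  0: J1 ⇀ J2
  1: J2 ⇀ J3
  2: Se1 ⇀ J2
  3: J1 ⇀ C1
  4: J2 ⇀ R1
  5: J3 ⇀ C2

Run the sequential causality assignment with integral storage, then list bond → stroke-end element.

bond 0 |J2
bond 1 |J2
bond 2 |J2
bond 3 |J1
bond 4 |R1
bond 5 |J3

β2 stroke at J2  (Se1: effort source, stroke at far end)
β3 stroke at J1  (C1: C, integral causality)
β0 stroke at J2  (closing 1-jn rule on J1)
β5 stroke at J3  (C2 outputs effort q/C2)
β1 stroke at J2  (J3: bond 5 brought effort, rest push out)
β4 stroke at R1  (closing 1-jn rule on J2)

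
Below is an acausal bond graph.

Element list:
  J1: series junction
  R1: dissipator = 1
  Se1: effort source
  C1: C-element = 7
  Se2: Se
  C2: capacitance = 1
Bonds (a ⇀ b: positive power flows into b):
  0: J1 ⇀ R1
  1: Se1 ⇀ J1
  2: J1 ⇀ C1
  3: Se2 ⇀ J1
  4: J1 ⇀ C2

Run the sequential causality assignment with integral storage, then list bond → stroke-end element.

b1 stroke at J1  (Se1 (Se) sets effort on bond)
b3 stroke at J1  (Se2 fixes effort; stroke away)
b2 stroke at J1  (prefer integral on C1)
b4 stroke at J1  (C2: C, integral causality)
b0 stroke at R1  (J1: last free bond brings flow in)

β0 |R1
β1 |J1
β2 |J1
β3 |J1
β4 |J1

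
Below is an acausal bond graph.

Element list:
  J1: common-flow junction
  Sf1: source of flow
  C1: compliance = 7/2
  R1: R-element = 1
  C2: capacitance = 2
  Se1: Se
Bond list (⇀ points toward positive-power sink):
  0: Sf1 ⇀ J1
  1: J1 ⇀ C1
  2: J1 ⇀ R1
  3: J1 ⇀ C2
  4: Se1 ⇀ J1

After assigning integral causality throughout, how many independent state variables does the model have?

β0 |Sf1  (Sf1: flow source, stroke at near end)
β4 |J1  (Se1 fixes effort; stroke away)
β1 |J1  (J1 flow already set via bond 0)
β2 |J1  (1-jn J1 has f-setter on 0)
β3 |J1  (J1: bond 0 brought flow, rest push out)

2  (C1, C2 all integral)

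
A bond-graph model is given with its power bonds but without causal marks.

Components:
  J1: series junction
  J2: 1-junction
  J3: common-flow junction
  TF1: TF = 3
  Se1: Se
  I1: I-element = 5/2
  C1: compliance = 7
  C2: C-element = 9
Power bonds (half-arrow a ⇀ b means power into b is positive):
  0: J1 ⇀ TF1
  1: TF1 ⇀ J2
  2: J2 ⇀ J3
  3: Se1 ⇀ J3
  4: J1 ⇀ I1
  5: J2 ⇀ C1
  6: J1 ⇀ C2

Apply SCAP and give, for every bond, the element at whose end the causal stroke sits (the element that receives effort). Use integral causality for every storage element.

b0 stroke→J1
b1 stroke→TF1
b2 stroke→J2
b3 stroke→J3
b4 stroke→I1
b5 stroke→J2
b6 stroke→J1

β3 stroke at J3  (Se1: effort source, stroke at far end)
β2 stroke at J2  (only one flow-in slot at J3)
β4 stroke at I1  (prefer integral on I1)
β0 stroke at J1  (J1 flow already set via bond 4)
β6 stroke at J1  (J1 flow already set via bond 4)
β1 stroke at TF1  (TF1: transformer flips bond 0)
β5 stroke at J2  (common-f at J2 fixed by 1)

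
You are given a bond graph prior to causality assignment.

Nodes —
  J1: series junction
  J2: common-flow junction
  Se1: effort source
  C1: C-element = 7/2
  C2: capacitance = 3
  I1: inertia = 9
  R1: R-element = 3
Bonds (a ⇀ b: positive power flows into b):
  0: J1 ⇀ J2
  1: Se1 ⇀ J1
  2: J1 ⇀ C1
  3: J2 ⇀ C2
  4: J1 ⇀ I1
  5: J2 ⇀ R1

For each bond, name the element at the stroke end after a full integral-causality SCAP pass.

b1 stroke→J1  (Se1 (Se) sets effort on bond)
b2 stroke→J1  (C1 integral (e out))
b3 stroke→J2  (C2 outputs effort q/C2)
b4 stroke→I1  (prefer integral on I1)
b0 stroke→J1  (J1: bond 4 brought flow, rest push out)
b5 stroke→J2  (1-jn J2 has f-setter on 0)

#0 |J1
#1 |J1
#2 |J1
#3 |J2
#4 |I1
#5 |J2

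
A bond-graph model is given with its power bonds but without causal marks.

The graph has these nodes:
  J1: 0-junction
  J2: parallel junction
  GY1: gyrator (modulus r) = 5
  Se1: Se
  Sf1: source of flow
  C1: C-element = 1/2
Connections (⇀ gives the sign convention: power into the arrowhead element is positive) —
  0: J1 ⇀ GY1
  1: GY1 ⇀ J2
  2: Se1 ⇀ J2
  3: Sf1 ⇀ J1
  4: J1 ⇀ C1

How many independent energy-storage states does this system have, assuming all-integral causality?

bond 2 stroke→J2  (Se1 fixes effort; stroke away)
bond 3 stroke→Sf1  (source Sf1 imposes f)
bond 1 stroke→GY1  (0-jn J2 has e-setter on 2)
bond 0 stroke→GY1  (GY GY1: same side as bond 1)
bond 4 stroke→J1  (J1 needs exactly one e-in)

1  (C1 all integral)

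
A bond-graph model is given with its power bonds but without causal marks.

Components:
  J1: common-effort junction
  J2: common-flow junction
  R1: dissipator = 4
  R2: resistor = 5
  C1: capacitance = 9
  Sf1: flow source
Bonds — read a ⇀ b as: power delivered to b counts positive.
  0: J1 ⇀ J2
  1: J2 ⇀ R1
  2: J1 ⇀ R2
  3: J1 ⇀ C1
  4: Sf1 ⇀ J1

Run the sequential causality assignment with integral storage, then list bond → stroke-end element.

#0 stroke at J2
#1 stroke at R1
#2 stroke at R2
#3 stroke at J1
#4 stroke at Sf1

b4 stroke at Sf1  (Sf1 fixes flow; stroke at Sf1)
b3 stroke at J1  (C1 outputs effort q/C1)
b0 stroke at J2  (J1: bond 3 brought effort, rest push out)
b2 stroke at R2  (J1: bond 3 brought effort, rest push out)
b1 stroke at R1  (only one flow-in slot at J2)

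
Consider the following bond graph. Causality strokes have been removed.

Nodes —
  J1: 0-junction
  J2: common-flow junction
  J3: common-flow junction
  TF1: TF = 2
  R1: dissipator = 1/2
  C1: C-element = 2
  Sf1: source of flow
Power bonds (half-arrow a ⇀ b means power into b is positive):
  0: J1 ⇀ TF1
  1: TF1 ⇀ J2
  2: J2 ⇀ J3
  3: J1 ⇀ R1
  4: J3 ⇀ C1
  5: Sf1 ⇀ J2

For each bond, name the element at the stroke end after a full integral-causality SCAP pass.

#5 →Sf1  (Sf1 fixes flow; stroke at Sf1)
#1 →J2  (J2 flow already set via bond 5)
#2 →J2  (J2 flow already set via bond 5)
#4 →J3  (common-f at J3 fixed by 2)
#0 →TF1  (TF1 one-in-one-out from 1)
#3 →J1  (only one effort-in slot at J1)

bond 0 |TF1
bond 1 |J2
bond 2 |J2
bond 3 |J1
bond 4 |J3
bond 5 |Sf1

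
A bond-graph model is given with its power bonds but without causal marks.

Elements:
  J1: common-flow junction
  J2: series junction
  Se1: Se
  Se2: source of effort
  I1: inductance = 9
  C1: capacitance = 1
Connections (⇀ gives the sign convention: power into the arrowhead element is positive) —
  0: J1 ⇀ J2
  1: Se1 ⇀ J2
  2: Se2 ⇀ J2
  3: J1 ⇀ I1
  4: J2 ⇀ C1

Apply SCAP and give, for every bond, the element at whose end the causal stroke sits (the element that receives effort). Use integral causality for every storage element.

bond 0 →J1
bond 1 →J2
bond 2 →J2
bond 3 →I1
bond 4 →J2

β1 →J2  (Se1: effort source, stroke at far end)
β2 →J2  (Se2: effort source, stroke at far end)
β3 →I1  (I1: I, integral causality)
β0 →J1  (common-f at J1 fixed by 3)
β4 →J2  (J2: bond 0 brought flow, rest push out)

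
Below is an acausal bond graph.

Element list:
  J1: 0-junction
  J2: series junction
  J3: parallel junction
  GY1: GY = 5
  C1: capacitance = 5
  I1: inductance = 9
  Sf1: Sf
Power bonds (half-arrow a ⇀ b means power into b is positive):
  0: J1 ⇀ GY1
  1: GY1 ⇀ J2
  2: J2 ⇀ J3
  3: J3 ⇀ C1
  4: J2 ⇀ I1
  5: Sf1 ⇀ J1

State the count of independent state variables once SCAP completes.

2  (C1, I1 all integral)

bond 5 stroke→Sf1  (Sf1 fixes flow; stroke at Sf1)
bond 0 stroke→J1  (closing 0-jn rule on J1)
bond 1 stroke→J2  (GY1: gyrator matches bond 0)
bond 3 stroke→J3  (prefer integral on C1)
bond 2 stroke→J2  (0-jn J3 has e-setter on 3)
bond 4 stroke→I1  (closing 1-jn rule on J2)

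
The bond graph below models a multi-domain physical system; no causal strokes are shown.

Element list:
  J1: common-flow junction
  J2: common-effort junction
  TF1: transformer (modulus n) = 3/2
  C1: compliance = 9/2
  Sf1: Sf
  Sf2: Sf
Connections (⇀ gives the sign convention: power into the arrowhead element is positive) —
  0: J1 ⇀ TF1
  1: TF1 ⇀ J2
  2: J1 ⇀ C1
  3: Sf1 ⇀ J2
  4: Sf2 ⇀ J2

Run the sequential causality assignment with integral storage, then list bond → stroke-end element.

β3 stroke at Sf1  (Sf1 fixes flow; stroke at Sf1)
β4 stroke at Sf2  (Sf2 fixes flow; stroke at Sf2)
β1 stroke at J2  (closing 0-jn rule on J2)
β0 stroke at TF1  (TF TF1: opposite of bond 1)
β2 stroke at J1  (1-jn J1 has f-setter on 0)

β0 →TF1
β1 →J2
β2 →J1
β3 →Sf1
β4 →Sf2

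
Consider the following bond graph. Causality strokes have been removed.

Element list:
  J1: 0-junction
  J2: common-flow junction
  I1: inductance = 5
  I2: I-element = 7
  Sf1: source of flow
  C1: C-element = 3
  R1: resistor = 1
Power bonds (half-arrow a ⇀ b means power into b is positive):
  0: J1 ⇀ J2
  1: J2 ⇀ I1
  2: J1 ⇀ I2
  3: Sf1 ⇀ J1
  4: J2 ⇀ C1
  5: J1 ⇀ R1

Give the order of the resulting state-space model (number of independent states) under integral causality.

bond 3 stroke→Sf1  (Sf1 (Sf) sets flow on bond)
bond 1 stroke→I1  (I1: I, integral causality)
bond 0 stroke→J2  (1-jn J2 has f-setter on 1)
bond 4 stroke→J2  (1-jn J2 has f-setter on 1)
bond 2 stroke→I2  (prefer integral on I2)
bond 5 stroke→J1  (J1: last free bond brings effort in)

3  (C1, I1, I2 all integral)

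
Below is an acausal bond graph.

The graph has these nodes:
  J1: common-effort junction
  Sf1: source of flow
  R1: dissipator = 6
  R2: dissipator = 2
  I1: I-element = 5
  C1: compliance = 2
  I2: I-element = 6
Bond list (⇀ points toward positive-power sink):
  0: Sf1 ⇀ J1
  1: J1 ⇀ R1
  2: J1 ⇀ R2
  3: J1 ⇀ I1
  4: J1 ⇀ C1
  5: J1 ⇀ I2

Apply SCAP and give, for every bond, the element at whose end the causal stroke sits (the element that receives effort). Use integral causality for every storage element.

#0 stroke at Sf1  (Sf1: flow source, stroke at near end)
#3 stroke at I1  (I1: I, integral causality)
#4 stroke at J1  (C1 outputs effort q/C1)
#1 stroke at R1  (J1 effort already set via bond 4)
#2 stroke at R2  (J1: bond 4 brought effort, rest push out)
#5 stroke at I2  (J1 effort already set via bond 4)

β0 →Sf1
β1 →R1
β2 →R2
β3 →I1
β4 →J1
β5 →I2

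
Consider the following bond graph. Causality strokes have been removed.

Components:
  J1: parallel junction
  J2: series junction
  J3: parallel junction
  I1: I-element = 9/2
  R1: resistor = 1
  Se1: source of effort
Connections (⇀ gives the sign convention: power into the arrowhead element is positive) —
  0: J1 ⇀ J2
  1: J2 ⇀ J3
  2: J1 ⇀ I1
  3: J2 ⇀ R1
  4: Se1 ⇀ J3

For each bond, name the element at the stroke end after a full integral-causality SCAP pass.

β0 |J1
β1 |J2
β2 |I1
β3 |J2
β4 |J3

b4 stroke at J3  (Se1 fixes effort; stroke away)
b1 stroke at J2  (common-e at J3 fixed by 4)
b2 stroke at I1  (I1 integral (f out))
b0 stroke at J1  (only one effort-in slot at J1)
b3 stroke at J2  (1-jn J2 has f-setter on 0)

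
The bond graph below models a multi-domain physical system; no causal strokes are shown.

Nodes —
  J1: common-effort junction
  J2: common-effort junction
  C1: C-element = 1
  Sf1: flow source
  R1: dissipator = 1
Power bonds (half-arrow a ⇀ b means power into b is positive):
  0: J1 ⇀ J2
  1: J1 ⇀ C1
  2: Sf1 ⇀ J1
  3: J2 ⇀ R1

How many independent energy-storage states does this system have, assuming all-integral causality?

b2 stroke at Sf1  (Sf1 (Sf) sets flow on bond)
b1 stroke at J1  (prefer integral on C1)
b0 stroke at J2  (J1: bond 1 brought effort, rest push out)
b3 stroke at R1  (common-e at J2 fixed by 0)

1  (C1 all integral)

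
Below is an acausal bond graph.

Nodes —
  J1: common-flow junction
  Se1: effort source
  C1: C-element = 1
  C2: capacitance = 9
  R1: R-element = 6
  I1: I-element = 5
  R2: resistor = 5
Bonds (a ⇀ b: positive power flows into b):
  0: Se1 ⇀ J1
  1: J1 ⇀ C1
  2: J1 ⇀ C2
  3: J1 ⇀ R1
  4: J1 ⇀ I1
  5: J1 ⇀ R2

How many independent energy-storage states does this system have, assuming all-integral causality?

bond 0 →J1  (Se1: effort source, stroke at far end)
bond 1 →J1  (C1 integral (e out))
bond 2 →J1  (C2: C, integral causality)
bond 4 →I1  (I1 integral (f out))
bond 3 →J1  (J1: bond 4 brought flow, rest push out)
bond 5 →J1  (J1 flow already set via bond 4)

3  (C1, C2, I1 all integral)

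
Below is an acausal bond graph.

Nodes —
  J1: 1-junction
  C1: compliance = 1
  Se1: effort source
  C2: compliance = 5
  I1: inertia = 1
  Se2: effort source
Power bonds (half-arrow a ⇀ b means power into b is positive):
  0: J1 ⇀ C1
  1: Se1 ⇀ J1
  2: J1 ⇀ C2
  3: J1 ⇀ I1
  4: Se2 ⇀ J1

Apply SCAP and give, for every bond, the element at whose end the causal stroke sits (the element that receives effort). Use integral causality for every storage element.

#0 stroke→J1
#1 stroke→J1
#2 stroke→J1
#3 stroke→I1
#4 stroke→J1

β1 |J1  (source Se1 imposes e)
β4 |J1  (Se2 fixes effort; stroke away)
β0 |J1  (C1 outputs effort q/C1)
β2 |J1  (prefer integral on C2)
β3 |I1  (J1: last free bond brings flow in)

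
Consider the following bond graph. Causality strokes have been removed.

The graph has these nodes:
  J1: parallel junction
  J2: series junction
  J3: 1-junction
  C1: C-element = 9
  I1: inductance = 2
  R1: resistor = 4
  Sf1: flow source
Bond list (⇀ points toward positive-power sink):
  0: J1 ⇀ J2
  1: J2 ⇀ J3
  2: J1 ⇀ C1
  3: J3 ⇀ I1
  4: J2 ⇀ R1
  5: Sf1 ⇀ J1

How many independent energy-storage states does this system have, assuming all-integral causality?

2  (C1, I1 all integral)

bond 5 |Sf1  (Sf1 fixes flow; stroke at Sf1)
bond 2 |J1  (C1: C, integral causality)
bond 0 |J2  (J1 effort already set via bond 2)
bond 3 |I1  (I1 outputs flow p/I1)
bond 1 |J3  (J3 flow already set via bond 3)
bond 4 |J2  (1-jn J2 has f-setter on 1)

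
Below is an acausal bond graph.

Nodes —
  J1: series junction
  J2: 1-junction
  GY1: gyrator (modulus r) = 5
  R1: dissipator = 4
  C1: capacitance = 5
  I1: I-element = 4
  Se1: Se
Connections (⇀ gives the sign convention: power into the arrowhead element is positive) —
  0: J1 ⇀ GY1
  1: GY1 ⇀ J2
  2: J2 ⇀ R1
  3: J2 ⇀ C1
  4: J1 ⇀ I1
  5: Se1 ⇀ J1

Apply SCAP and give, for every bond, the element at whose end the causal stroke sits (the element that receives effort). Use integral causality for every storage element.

bond 5 stroke at J1  (Se1: effort source, stroke at far end)
bond 3 stroke at J2  (C1: C, integral causality)
bond 4 stroke at I1  (prefer integral on I1)
bond 0 stroke at J1  (common-f at J1 fixed by 4)
bond 1 stroke at J2  (GY1: gyrator matches bond 0)
bond 2 stroke at R1  (closing 1-jn rule on J2)

β0 →J1
β1 →J2
β2 →R1
β3 →J2
β4 →I1
β5 →J1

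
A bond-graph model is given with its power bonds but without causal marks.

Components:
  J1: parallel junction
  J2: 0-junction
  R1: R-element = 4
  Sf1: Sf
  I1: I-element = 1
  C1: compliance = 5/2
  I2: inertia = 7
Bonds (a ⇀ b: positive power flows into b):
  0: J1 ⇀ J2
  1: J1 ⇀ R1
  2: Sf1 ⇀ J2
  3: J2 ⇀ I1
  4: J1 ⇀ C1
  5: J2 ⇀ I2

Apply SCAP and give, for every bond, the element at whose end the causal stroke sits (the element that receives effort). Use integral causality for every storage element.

b2 stroke at Sf1  (Sf1: flow source, stroke at near end)
b3 stroke at I1  (I1 integral (f out))
b4 stroke at J1  (C1: C, integral causality)
b0 stroke at J2  (0-jn J1 has e-setter on 4)
b1 stroke at R1  (J1 effort already set via bond 4)
b5 stroke at I2  (common-e at J2 fixed by 0)

bond 0 stroke→J2
bond 1 stroke→R1
bond 2 stroke→Sf1
bond 3 stroke→I1
bond 4 stroke→J1
bond 5 stroke→I2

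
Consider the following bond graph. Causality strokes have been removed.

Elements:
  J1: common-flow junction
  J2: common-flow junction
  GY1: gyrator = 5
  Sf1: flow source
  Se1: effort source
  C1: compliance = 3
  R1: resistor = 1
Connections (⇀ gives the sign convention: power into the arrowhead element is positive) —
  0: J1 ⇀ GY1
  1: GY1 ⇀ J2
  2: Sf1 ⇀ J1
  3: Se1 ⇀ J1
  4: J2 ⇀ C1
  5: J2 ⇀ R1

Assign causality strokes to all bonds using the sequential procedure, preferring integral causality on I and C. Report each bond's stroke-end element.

β2 stroke→Sf1  (Sf1: flow source, stroke at near end)
β3 stroke→J1  (source Se1 imposes e)
β0 stroke→J1  (1-jn J1 has f-setter on 2)
β1 stroke→J2  (through GY1, causality inverts; strokes same side of GY1)
β4 stroke→J2  (C1 integral (e out))
β5 stroke→R1  (only one flow-in slot at J2)

#0 →J1
#1 →J2
#2 →Sf1
#3 →J1
#4 →J2
#5 →R1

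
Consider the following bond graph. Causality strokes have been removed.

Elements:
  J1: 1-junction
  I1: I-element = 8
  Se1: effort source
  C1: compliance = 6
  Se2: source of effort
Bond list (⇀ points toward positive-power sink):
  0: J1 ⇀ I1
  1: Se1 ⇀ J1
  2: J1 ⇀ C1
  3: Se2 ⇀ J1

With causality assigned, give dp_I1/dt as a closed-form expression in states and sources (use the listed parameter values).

dp_I1/dt = E_Se1 + E_Se2 - q_C1/6

#1 stroke at J1  (Se1 (Se) sets effort on bond)
#3 stroke at J1  (Se2 fixes effort; stroke away)
#0 stroke at I1  (I1: I, integral causality)
#2 stroke at J1  (1-jn J1 has f-setter on 0)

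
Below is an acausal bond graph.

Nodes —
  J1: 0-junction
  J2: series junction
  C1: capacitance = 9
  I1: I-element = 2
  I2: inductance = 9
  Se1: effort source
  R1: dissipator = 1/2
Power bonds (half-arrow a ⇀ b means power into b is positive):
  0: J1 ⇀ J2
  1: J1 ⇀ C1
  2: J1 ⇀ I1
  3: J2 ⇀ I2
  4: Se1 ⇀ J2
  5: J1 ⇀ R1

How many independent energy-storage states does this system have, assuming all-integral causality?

β4 →J2  (source Se1 imposes e)
β1 →J1  (C1 integral (e out))
β0 →J2  (common-e at J1 fixed by 1)
β2 →I1  (common-e at J1 fixed by 1)
β5 →R1  (0-jn J1 has e-setter on 1)
β3 →I2  (closing 1-jn rule on J2)

3  (C1, I1, I2 all integral)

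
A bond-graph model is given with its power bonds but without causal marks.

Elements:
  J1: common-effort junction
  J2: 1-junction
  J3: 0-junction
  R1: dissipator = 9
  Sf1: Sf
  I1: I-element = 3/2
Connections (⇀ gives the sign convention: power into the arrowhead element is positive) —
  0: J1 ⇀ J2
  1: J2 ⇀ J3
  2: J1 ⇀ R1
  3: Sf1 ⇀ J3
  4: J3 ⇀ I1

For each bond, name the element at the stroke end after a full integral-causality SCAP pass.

b0 |J2
b1 |J3
b2 |J1
b3 |Sf1
b4 |I1

b3 stroke at Sf1  (Sf1 fixes flow; stroke at Sf1)
b4 stroke at I1  (I1 integral (f out))
b1 stroke at J3  (only one effort-in slot at J3)
b0 stroke at J2  (1-jn J2 has f-setter on 1)
b2 stroke at J1  (only one effort-in slot at J1)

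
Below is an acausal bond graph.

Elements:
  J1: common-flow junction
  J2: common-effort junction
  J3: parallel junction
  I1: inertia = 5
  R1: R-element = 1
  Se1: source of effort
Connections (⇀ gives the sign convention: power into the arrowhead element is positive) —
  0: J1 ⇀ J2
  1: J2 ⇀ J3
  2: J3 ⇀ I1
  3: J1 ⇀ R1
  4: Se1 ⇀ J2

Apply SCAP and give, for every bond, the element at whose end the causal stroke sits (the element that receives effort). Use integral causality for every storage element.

β4 |J2  (Se1 (Se) sets effort on bond)
β0 |J1  (0-jn J2 has e-setter on 4)
β1 |J3  (0-jn J2 has e-setter on 4)
β2 |I1  (J3 effort already set via bond 1)
β3 |R1  (closing 1-jn rule on J1)

bond 0 →J1
bond 1 →J3
bond 2 →I1
bond 3 →R1
bond 4 →J2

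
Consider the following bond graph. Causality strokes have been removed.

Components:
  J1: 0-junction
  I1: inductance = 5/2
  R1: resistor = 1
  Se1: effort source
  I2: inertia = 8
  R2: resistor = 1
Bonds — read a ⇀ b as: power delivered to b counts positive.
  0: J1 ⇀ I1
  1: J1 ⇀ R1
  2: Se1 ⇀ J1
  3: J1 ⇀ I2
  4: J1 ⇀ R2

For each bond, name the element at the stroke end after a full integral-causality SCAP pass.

bond 0 |I1
bond 1 |R1
bond 2 |J1
bond 3 |I2
bond 4 |R2

β2 stroke at J1  (Se1 fixes effort; stroke away)
β0 stroke at I1  (0-jn J1 has e-setter on 2)
β1 stroke at R1  (0-jn J1 has e-setter on 2)
β3 stroke at I2  (0-jn J1 has e-setter on 2)
β4 stroke at R2  (J1 effort already set via bond 2)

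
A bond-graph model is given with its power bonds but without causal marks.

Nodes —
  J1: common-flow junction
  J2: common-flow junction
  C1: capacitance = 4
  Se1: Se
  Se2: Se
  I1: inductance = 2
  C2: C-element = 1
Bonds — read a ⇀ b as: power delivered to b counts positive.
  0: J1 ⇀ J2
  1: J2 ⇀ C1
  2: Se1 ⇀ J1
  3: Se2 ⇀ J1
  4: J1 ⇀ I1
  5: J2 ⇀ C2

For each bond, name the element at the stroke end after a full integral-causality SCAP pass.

bond 2 stroke at J1  (Se1 fixes effort; stroke away)
bond 3 stroke at J1  (source Se2 imposes e)
bond 1 stroke at J2  (C1 integral (e out))
bond 4 stroke at I1  (I1 outputs flow p/I1)
bond 0 stroke at J1  (J1 flow already set via bond 4)
bond 5 stroke at J2  (common-f at J2 fixed by 0)

#0 →J1
#1 →J2
#2 →J1
#3 →J1
#4 →I1
#5 →J2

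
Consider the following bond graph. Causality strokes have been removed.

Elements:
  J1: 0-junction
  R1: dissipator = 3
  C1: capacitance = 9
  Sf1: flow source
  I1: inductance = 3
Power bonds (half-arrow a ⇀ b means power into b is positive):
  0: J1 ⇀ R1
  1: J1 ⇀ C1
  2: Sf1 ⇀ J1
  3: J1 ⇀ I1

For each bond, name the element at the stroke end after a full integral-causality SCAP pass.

#2 →Sf1  (Sf1 fixes flow; stroke at Sf1)
#1 →J1  (prefer integral on C1)
#0 →R1  (0-jn J1 has e-setter on 1)
#3 →I1  (J1 effort already set via bond 1)

#0 stroke at R1
#1 stroke at J1
#2 stroke at Sf1
#3 stroke at I1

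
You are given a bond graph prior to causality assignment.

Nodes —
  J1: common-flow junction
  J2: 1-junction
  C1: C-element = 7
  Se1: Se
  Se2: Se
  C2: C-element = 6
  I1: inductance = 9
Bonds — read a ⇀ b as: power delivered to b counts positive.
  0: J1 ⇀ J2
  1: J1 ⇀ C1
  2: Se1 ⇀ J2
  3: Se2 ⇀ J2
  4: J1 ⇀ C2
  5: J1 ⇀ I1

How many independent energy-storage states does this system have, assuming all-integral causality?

3  (C1, C2, I1 all integral)

#2 stroke at J2  (Se1: effort source, stroke at far end)
#3 stroke at J2  (Se2: effort source, stroke at far end)
#0 stroke at J1  (J2: last free bond brings flow in)
#1 stroke at J1  (C1: C, integral causality)
#4 stroke at J1  (C2: C, integral causality)
#5 stroke at I1  (only one flow-in slot at J1)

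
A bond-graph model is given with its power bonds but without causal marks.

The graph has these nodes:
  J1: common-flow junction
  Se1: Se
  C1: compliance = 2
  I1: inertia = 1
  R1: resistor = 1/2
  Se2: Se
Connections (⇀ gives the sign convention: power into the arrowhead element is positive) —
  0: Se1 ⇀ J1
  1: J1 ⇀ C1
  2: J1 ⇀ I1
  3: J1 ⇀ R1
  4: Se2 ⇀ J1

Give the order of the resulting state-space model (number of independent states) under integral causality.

β0 stroke→J1  (Se1 (Se) sets effort on bond)
β4 stroke→J1  (Se2 fixes effort; stroke away)
β1 stroke→J1  (C1: C, integral causality)
β2 stroke→I1  (prefer integral on I1)
β3 stroke→J1  (common-f at J1 fixed by 2)

2  (C1, I1 all integral)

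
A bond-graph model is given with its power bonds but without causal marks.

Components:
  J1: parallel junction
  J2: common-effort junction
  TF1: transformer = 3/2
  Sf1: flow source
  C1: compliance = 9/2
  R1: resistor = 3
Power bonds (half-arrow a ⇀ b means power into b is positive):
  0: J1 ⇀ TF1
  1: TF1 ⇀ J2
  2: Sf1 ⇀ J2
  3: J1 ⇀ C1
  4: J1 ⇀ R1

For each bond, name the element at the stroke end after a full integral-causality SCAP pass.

β2 stroke→Sf1  (Sf1 fixes flow; stroke at Sf1)
β1 stroke→J2  (J2: last free bond brings effort in)
β0 stroke→TF1  (TF1 one-in-one-out from 1)
β3 stroke→J1  (C1: C, integral causality)
β4 stroke→R1  (0-jn J1 has e-setter on 3)

bond 0 →TF1
bond 1 →J2
bond 2 →Sf1
bond 3 →J1
bond 4 →R1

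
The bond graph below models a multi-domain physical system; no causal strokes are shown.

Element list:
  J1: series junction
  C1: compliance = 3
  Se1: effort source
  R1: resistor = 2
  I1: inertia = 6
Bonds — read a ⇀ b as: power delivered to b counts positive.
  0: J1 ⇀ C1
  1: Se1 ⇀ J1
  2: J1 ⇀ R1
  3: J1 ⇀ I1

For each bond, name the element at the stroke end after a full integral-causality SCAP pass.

b0 |J1
b1 |J1
b2 |J1
b3 |I1

β1 stroke→J1  (source Se1 imposes e)
β0 stroke→J1  (C1 integral (e out))
β3 stroke→I1  (prefer integral on I1)
β2 stroke→J1  (J1: bond 3 brought flow, rest push out)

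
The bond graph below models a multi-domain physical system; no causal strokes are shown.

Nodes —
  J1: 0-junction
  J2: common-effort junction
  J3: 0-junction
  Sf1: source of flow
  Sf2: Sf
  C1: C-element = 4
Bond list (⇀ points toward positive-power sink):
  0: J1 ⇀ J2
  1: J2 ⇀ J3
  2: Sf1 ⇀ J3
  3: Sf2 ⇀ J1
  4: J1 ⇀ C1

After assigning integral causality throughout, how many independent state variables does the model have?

1  (C1 all integral)

#2 |Sf1  (Sf1: flow source, stroke at near end)
#3 |Sf2  (Sf2: flow source, stroke at near end)
#1 |J3  (J3: last free bond brings effort in)
#0 |J2  (J2 needs exactly one e-in)
#4 |J1  (J1: last free bond brings effort in)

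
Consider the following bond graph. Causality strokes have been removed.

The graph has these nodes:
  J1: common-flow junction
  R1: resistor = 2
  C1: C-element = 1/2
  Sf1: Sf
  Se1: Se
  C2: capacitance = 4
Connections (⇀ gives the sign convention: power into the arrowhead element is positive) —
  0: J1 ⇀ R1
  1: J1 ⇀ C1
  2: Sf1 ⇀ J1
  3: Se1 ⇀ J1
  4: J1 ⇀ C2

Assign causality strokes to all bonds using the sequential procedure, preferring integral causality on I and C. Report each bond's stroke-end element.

#0 →J1
#1 →J1
#2 →Sf1
#3 →J1
#4 →J1

b2 →Sf1  (source Sf1 imposes f)
b3 →J1  (Se1 fixes effort; stroke away)
b0 →J1  (common-f at J1 fixed by 2)
b1 →J1  (common-f at J1 fixed by 2)
b4 →J1  (J1: bond 2 brought flow, rest push out)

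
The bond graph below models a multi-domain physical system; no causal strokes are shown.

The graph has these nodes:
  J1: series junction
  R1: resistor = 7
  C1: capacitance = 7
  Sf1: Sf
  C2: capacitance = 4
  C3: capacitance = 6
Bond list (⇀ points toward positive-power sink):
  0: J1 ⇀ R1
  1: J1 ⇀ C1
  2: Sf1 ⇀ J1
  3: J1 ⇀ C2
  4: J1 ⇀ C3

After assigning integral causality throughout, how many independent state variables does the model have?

β2 →Sf1  (Sf1 (Sf) sets flow on bond)
β0 →J1  (J1: bond 2 brought flow, rest push out)
β1 →J1  (common-f at J1 fixed by 2)
β3 →J1  (J1 flow already set via bond 2)
β4 →J1  (common-f at J1 fixed by 2)

3  (C1, C2, C3 all integral)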